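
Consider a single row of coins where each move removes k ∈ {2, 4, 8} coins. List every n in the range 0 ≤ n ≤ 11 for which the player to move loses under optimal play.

0, 1, 6, 7

Compute g(0), g(1), … for moves {2, 4, 8}:
k:     0  1  2  3  4  5  6  7  8  9 10 11
g(k):  0  0  1  1  2  2  0  0  1  1  2  2
The P-positions (g = 0) in 0..11 are 0, 1, 6, 7.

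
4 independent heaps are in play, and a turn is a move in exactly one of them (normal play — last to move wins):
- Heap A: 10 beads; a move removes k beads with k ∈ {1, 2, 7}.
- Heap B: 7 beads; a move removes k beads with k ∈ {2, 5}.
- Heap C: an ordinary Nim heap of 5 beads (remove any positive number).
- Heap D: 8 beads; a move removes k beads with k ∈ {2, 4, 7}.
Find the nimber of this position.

For heap A, compute g(0), g(1), … with moves {1, 2, 7}:
g(0) = mex{} = 0
g(1) = mex{0} = 1
g(2) = mex{0,1} = 2
g(3) = mex{1,2} = 0
g(4) = mex{0,2} = 1
g(5) = mex{0,1} = 2
g(6) = mex{1,2} = 0
g(7) = mex{0,2} = 1
g(8) = mex{0,1} = 2
g(9) = mex{1,2} = 0
g(10) = mex{0,2} = 1
So g(10) = 1.
Grundy values for heap B (subtraction set {2, 5}):
g(0) = mex{} = 0
g(1) = mex{} = 0
g(2) = mex{0} = 1
g(3) = mex{0} = 1
g(4) = mex{1} = 0
g(5) = mex{0,1} = 2
g(6) = mex{0} = 1
g(7) = mex{1,2} = 0
So g(7) = 0.
Heap C is a plain Nim heap of size 5, so its Grundy value is 5.
Build the Grundy sequence for heap D with g(k) = mex{g(k−s) : s ∈ {2, 4, 7}, s ≤ k}:
g(0) = mex{} = 0
g(1) = mex{} = 0
g(2) = mex{0} = 1
g(3) = mex{0} = 1
g(4) = mex{0,1} = 2
g(5) = mex{0,1} = 2
g(6) = mex{1,2} = 0
g(7) = mex{0,1,2} = 3
g(8) = mex{0,2} = 1
So g(8) = 1.
The value of a disjunctive sum is the nim-sum of the parts.
Combined value = 1 ⊕ 0 ⊕ 5 ⊕ 1 = 5.

5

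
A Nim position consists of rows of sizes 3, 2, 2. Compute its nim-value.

Nim-sum: 3 ^ 2 ^ 2 = 3.

3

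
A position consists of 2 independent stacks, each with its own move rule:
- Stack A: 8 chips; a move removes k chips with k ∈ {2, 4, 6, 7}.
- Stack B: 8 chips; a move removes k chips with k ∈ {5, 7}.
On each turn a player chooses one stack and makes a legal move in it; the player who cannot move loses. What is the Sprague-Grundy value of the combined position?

For stack A, compute g(0), g(1), … with moves {2, 4, 6, 7}:
k:     0  1  2  3  4  5  6  7  8
g(k):  0  0  1  1  2  2  3  3  4
So g(8) = 4.
Grundy values for stack B (subtraction set {5, 7}):
g(0) = mex{} = 0
g(1) = mex{} = 0
g(2) = mex{} = 0
g(3) = mex{} = 0
g(4) = mex{} = 0
g(5) = mex{0} = 1
g(6) = mex{0} = 1
g(7) = mex{0} = 1
g(8) = mex{0} = 1
So g(8) = 1.
By the Sprague-Grundy theorem, the Grundy value of a sum of independent games is the XOR of the component values.
Combined value = 4 XOR 1 = 5.

5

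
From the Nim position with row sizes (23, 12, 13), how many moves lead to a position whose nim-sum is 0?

1

Bitwise XOR of the heap sizes:
  10111  (23)
  01100  (12)
  01101  (13)
  -----
  10110  (22)
The overall nim-sum is X = 22. A row of size p has a winning move iff p XOR X < p (reduce it to p XOR X).
  23: 23 XOR 22 = 1 < 23 — winning move (to 1).
  12: 12 XOR 22 = 26 ≥ 12 — no move.
  13: 13 XOR 22 = 27 ≥ 13 — no move.
That gives 1 winning move.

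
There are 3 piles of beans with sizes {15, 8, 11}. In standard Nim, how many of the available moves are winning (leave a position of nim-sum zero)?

Nim-sum: 15 ^ 8 ^ 11 = 12.
The overall nim-sum is X = 12. A pile of size p has a winning move iff p XOR X < p (reduce it to p XOR X).
  15: 15 XOR 12 = 3 < 15 — winning move (to 3).
  8: 8 XOR 12 = 4 < 8 — winning move (to 4).
  11: 11 XOR 12 = 7 < 11 — winning move (to 7).
That gives 3 winning moves.

3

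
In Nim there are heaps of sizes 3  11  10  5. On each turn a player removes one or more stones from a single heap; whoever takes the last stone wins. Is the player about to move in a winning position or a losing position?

Winning position

Write each in binary and XOR column by column:
  0011  (3)
  1011  (11)
  1010  (10)
  0101  (5)
  ----
  0111  (7)
The nim-sum is 7 ≠ 0, so this is an N-position: the player to move can win.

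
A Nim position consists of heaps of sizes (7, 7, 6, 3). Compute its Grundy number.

5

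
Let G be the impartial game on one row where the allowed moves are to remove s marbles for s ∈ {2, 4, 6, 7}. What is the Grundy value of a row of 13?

2

Grundy values for subtraction set {2, 4, 6, 7}:
g(0) = mex{} = 0
g(1) = mex{} = 0
g(2) = mex{0} = 1
g(3) = mex{0} = 1
g(4) = mex{0,1} = 2
g(5) = mex{0,1} = 2
g(6) = mex{0,1,2} = 3
g(7) = mex{0,1,2} = 3
g(8) = mex{0,1,2,3} = 4
g(9) = mex{1,2,3} = 0
g(10) = mex{1,2,3,4} = 0
g(11) = mex{0,2,3} = 1
g(12) = mex{0,2,3,4} = 1
g(13) = mex{0,1,3} = 2
So g(13) = 2.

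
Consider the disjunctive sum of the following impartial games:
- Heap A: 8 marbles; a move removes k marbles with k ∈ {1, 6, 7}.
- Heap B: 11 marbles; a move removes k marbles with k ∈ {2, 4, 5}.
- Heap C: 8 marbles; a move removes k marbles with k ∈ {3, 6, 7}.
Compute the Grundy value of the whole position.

Grundy values for heap A (subtraction set {1, 6, 7}):
k:     0  1  2  3  4  5  6  7  8
g(k):  0  1  0  1  0  1  2  3  2
So g(8) = 2.
Grundy values for heap B (subtraction set {2, 4, 5}):
k:     0  1  2  3  4  5  6  7  8  9 10 11
g(k):  0  0  1  1  2  2  3  0  0  1  1  2
So g(11) = 2.
Grundy values for heap C (subtraction set {3, 6, 7}):
k:     0  1  2  3  4  5  6  7  8
g(k):  0  0  0  1  1  1  2  2  2
So g(8) = 2.
The value of a disjunctive sum is the nim-sum of the parts.
Combined value = 2 XOR 2 XOR 2 = 2.

2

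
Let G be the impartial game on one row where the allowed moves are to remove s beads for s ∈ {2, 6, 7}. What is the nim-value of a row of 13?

Grundy values for subtraction set {2, 6, 7}:
g(0) = mex{} = 0
g(1) = mex{} = 0
g(2) = mex{0} = 1
g(3) = mex{0} = 1
g(4) = mex{1} = 0
g(5) = mex{1} = 0
g(6) = mex{0} = 1
g(7) = mex{0} = 1
g(8) = mex{0,1} = 2
g(9) = mex{1} = 0
g(10) = mex{0,1,2} = 3
g(11) = mex{0} = 1
g(12) = mex{0,1,3} = 2
g(13) = mex{1} = 0
So g(13) = 0.

0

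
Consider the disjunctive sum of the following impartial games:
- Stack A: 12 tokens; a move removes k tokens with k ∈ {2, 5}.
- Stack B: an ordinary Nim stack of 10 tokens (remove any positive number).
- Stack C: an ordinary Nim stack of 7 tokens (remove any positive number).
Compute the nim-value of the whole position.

Grundy values for stack A (subtraction set {2, 5}):
g(0) = mex{} = 0
g(1) = mex{} = 0
g(2) = mex{0} = 1
g(3) = mex{0} = 1
g(4) = mex{1} = 0
g(5) = mex{0,1} = 2
g(6) = mex{0} = 1
g(7) = mex{1,2} = 0
g(8) = mex{1} = 0
g(9) = mex{0} = 1
g(10) = mex{0,2} = 1
g(11) = mex{1} = 0
g(12) = mex{0,1} = 2
So g(12) = 2.
Stack B is a plain Nim stack of size 10, so its Grundy value is 10.
Stack C is a plain Nim stack of size 7, so its Grundy value is 7.
By the Sprague-Grundy theorem, the Grundy value of a sum of independent games is the XOR of the component values.
Combined value = 2 ⊕ 10 ⊕ 7 = 15.

15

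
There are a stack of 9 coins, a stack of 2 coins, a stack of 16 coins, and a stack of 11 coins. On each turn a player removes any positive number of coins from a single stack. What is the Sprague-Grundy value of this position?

Nim-sum: 9 XOR 2 XOR 16 XOR 11 = 16.

16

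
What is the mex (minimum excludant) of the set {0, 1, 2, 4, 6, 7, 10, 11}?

3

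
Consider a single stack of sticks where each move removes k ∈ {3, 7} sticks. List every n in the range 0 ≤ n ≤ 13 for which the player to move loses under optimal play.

0, 1, 2, 6, 10, 11, 12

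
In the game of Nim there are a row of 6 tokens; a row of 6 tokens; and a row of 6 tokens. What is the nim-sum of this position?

Nim-sum: 6 XOR 6 XOR 6 = 6.

6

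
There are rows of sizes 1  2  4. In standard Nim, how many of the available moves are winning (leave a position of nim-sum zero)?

In binary:
  001  (1)
  010  (2)
  100  (4)
  ---
  111  (7)
The overall nim-sum is X = 7. A row of size p has a winning move iff p XOR X < p (reduce it to p XOR X).
  1: 1 XOR 7 = 6 ≥ 1 — no move.
  2: 2 XOR 7 = 5 ≥ 2 — no move.
  4: 4 XOR 7 = 3 < 4 — winning move (to 3).
That gives 1 winning move.

1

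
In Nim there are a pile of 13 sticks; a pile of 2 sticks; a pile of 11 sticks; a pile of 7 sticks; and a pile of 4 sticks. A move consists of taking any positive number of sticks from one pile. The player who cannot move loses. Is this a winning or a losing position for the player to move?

Winning position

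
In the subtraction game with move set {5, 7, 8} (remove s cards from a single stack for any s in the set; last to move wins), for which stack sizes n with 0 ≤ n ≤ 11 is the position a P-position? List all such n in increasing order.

0, 1, 2, 3, 4

Compute g(0), g(1), … for moves {5, 7, 8}:
g(0) = mex{} = 0
g(1) = mex{} = 0
g(2) = mex{} = 0
g(3) = mex{} = 0
g(4) = mex{} = 0
g(5) = mex{0} = 1
g(6) = mex{0} = 1
g(7) = mex{0} = 1
g(8) = mex{0} = 1
g(9) = mex{0} = 1
g(10) = mex{0,1} = 2
g(11) = mex{0,1} = 2
The P-positions (g = 0) in 0..11 are 0, 1, 2, 3, 4.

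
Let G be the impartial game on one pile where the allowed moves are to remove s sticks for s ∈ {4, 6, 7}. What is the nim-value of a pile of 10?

Build the Grundy sequence with g(k) = mex{g(k−s) : s ∈ {4, 6, 7}, s ≤ k}:
k:     0  1  2  3  4  5  6  7  8  9 10
g(k):  0  0  0  0  1  1  1  1  2  2  2
So g(10) = 2.

2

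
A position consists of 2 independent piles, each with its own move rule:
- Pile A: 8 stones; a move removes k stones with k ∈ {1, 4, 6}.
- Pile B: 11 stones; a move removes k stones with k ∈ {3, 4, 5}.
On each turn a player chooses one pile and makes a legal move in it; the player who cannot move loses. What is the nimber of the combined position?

For pile A, compute g(0), g(1), … with moves {1, 4, 6}:
k:     0  1  2  3  4  5  6  7  8
g(k):  0  1  0  1  2  0  1  0  1
So g(8) = 1.
Build the Grundy sequence for pile B with g(k) = mex{g(k−s) : s ∈ {3, 4, 5}, s ≤ k}:
k:     0  1  2  3  4  5  6  7  8  9 10 11
g(k):  0  0  0  1  1  1  2  2  0  0  0  1
So g(11) = 1.
The value of a disjunctive sum is the nim-sum of the parts.
Combined value = 1 XOR 1 = 0.

0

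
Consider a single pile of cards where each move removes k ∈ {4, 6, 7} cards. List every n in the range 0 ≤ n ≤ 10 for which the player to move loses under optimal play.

Grundy values for subtraction set {4, 6, 7}:
k:     0  1  2  3  4  5  6  7  8  9 10
g(k):  0  0  0  0  1  1  1  1  2  2  2
The P-positions (g = 0) in 0..10 are 0, 1, 2, 3.

0, 1, 2, 3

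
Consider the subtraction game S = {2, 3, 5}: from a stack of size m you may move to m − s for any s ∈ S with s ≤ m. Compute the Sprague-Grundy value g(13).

3

Compute g(0), g(1), … for moves {2, 3, 5}:
k:     0  1  2  3  4  5  6  7  8  9 10 11 12 13
g(k):  0  0  1  1  2  2  3  0  0  1  1  2  2  3
So g(13) = 3.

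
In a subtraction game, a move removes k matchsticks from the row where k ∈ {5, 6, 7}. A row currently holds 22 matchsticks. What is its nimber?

2

Compute g(0), g(1), … for moves {5, 6, 7}:
k:     0  1  2  3  4  5  6  7  8  9 10 11 12 13 14 15 16 17 18 19 20 21 22
g(k):  0  0  0  0  0  1  1  1  1  1  2  2  0  0  0  0  0  1  1  1  1  1  2
So g(22) = 2.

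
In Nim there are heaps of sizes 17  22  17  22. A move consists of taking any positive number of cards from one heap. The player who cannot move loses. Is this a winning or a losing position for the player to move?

Losing position

In binary:
  10001  (17)
  10110  (22)
  10001  (17)
  10110  (22)
  -----
  00000  (0)
The nim-sum is 0, so this is a P-position: the player to move is in a losing position under optimal play.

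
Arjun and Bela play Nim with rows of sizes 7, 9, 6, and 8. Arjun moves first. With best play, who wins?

Nim-sum: 7 XOR 9 XOR 6 XOR 8 = 0.
The nim-sum is 0, so this is a P-position: the player to move is in a losing position under optimal play; Arjun is about to move from it and so loses — Bela wins.

Bela wins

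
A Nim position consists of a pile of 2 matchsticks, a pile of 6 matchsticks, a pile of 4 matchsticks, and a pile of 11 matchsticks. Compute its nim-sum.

Compute the nim-sum pairwise:
2 ⊕ 6 = 4
4 ⊕ 4 = 0
0 ⊕ 11 = 11

11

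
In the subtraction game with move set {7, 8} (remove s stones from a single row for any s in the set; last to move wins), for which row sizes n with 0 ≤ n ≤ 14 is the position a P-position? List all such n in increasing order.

0, 1, 2, 3, 4, 5, 6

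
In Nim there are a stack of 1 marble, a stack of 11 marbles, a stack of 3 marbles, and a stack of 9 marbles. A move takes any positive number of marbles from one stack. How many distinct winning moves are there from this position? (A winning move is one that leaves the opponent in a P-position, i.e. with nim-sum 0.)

0

Nim-sum: 1 ^ 11 ^ 3 ^ 9 = 0.
The nim-sum is already 0, so every move leaves a nonzero nim-sum — there are no winning moves.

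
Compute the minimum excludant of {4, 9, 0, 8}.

1

0 is in the set but 1 is not, so the mex is 1.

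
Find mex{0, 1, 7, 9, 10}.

2

The values 0, 1 are all present; 2 is the first non-negative integer missing from the set.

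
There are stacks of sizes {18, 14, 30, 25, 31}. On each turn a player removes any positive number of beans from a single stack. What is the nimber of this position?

4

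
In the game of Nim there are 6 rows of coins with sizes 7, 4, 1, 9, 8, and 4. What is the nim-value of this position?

7

Nim-sum: 7 XOR 4 XOR 1 XOR 9 XOR 8 XOR 4 = 7.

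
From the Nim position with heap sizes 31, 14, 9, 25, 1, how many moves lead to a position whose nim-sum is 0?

0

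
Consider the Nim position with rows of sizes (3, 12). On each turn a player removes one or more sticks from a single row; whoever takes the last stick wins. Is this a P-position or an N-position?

N-position

In binary:
  0011  (3)
  1100  (12)
  ----
  1111  (15)
The nim-sum is 15 ≠ 0, so this is an N-position: the player to move can win.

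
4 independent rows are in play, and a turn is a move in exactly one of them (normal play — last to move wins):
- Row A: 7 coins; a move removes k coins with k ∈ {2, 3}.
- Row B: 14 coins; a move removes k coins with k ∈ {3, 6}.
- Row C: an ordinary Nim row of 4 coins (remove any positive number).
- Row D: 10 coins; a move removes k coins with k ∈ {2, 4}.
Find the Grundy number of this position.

6

For row A, compute g(0), g(1), … with moves {2, 3}:
k:     0  1  2  3  4  5  6  7
g(k):  0  0  1  1  2  0  0  1
So g(7) = 1.
Grundy values for row B (subtraction set {3, 6}):
g(0) = mex{} = 0
g(1) = mex{} = 0
g(2) = mex{} = 0
g(3) = mex{0} = 1
g(4) = mex{0} = 1
g(5) = mex{0} = 1
g(6) = mex{0,1} = 2
g(7) = mex{0,1} = 2
g(8) = mex{0,1} = 2
g(9) = mex{1,2} = 0
g(10) = mex{1,2} = 0
g(11) = mex{1,2} = 0
g(12) = mex{0,2} = 1
g(13) = mex{0,2} = 1
g(14) = mex{0,2} = 1
So g(14) = 1.
Row C is a plain Nim row of size 4, so its Grundy value is 4.
Grundy values for row D (subtraction set {2, 4}):
k:     0  1  2  3  4  5  6  7  8  9 10
g(k):  0  0  1  1  2  2  0  0  1  1  2
So g(10) = 2.
By the Sprague-Grundy theorem, the Grundy value of a sum of independent games is the XOR of the component values.
Combined value = 1 XOR 1 XOR 4 XOR 2 = 6.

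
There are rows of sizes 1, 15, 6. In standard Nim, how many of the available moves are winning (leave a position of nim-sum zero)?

1

Nim-sum: 1 ⊕ 15 ⊕ 6 = 8.
The overall nim-sum is X = 8. A row of size p has a winning move iff p XOR X < p (reduce it to p XOR X).
  1: 1 XOR 8 = 9 ≥ 1 — no move.
  15: 15 XOR 8 = 7 < 15 — winning move (to 7).
  6: 6 XOR 8 = 14 ≥ 6 — no move.
That gives 1 winning move.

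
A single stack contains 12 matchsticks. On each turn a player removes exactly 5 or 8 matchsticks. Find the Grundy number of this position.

Build the Grundy sequence with g(k) = mex{g(k−s) : s ∈ {5, 8}, s ≤ k}:
k:     0  1  2  3  4  5  6  7  8  9 10 11 12
g(k):  0  0  0  0  0  1  1  1  1  1  2  2  2
So g(12) = 2.

2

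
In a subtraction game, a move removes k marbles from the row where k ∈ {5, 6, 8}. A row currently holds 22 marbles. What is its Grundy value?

Compute g(0), g(1), … for moves {5, 6, 8}:
k:     0  1  2  3  4  5  6  7  8  9 10 11 12 13 14 15 16 17 18 19 20 21 22
g(k):  0  0  0  0  0  1  1  1  1  1  2  2  2  0  0  0  0  0  1  1  1  1  1
So g(22) = 1.

1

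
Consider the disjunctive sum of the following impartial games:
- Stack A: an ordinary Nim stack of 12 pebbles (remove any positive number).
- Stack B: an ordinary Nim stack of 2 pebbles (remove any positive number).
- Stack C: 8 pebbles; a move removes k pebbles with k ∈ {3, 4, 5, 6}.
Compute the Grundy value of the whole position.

12

Stack A is a plain Nim stack of size 12, so its Grundy value is 12.
Stack B is a plain Nim stack of size 2, so its Grundy value is 2.
For stack C, compute g(0), g(1), … with moves {3, 4, 5, 6}:
k:     0  1  2  3  4  5  6  7  8
g(k):  0  0  0  1  1  1  2  2  2
So g(8) = 2.
By the Sprague-Grundy theorem, the Grundy value of a sum of independent games is the XOR of the component values.
Combined value = 12 ⊕ 2 ⊕ 2 = 12.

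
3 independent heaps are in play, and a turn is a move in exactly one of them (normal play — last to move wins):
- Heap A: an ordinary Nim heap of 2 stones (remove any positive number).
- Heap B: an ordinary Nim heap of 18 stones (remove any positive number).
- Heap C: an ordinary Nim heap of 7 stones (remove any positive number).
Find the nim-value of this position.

23

Heap A is a plain Nim heap of size 2, so its Grundy value is 2.
Heap B is a plain Nim heap of size 18, so its Grundy value is 18.
Heap C is a plain Nim heap of size 7, so its Grundy value is 7.
The value of a disjunctive sum is the nim-sum of the parts.
Combined value = 2 XOR 18 XOR 7 = 23.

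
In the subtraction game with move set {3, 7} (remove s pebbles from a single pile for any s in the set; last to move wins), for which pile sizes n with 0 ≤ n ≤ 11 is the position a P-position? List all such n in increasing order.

0, 1, 2, 6, 10, 11

Grundy values for subtraction set {3, 7}:
g(0) = mex{} = 0
g(1) = mex{} = 0
g(2) = mex{} = 0
g(3) = mex{0} = 1
g(4) = mex{0} = 1
g(5) = mex{0} = 1
g(6) = mex{1} = 0
g(7) = mex{0,1} = 2
g(8) = mex{0,1} = 2
g(9) = mex{0} = 1
g(10) = mex{1,2} = 0
g(11) = mex{1,2} = 0
The P-positions (g = 0) in 0..11 are 0, 1, 2, 6, 10, 11.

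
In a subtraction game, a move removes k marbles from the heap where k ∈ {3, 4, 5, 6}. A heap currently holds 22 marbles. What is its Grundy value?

Grundy values for subtraction set {3, 4, 5, 6}:
k:     0  1  2  3  4  5  6  7  8  9 10 11 12 13 14 15 16 17 18 19 20 21 22
g(k):  0  0  0  1  1  1  2  2  2  0  0  0  1  1  1  2  2  2  0  0  0  1  1
So g(22) = 1.

1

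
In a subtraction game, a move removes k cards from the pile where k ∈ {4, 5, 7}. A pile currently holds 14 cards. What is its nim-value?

0

Grundy values for subtraction set {4, 5, 7}:
k:     0  1  2  3  4  5  6  7  8  9 10 11 12 13 14
g(k):  0  0  0  0  1  1  1  1  2  2  2  0  0  0  0
So g(14) = 0.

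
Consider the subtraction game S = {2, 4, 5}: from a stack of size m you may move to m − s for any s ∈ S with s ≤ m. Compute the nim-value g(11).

2

Compute g(0), g(1), … for moves {2, 4, 5}:
g(0) = mex{} = 0
g(1) = mex{} = 0
g(2) = mex{0} = 1
g(3) = mex{0} = 1
g(4) = mex{0,1} = 2
g(5) = mex{0,1} = 2
g(6) = mex{0,1,2} = 3
g(7) = mex{1,2} = 0
g(8) = mex{1,2,3} = 0
g(9) = mex{0,2} = 1
g(10) = mex{0,2,3} = 1
g(11) = mex{0,1,3} = 2
So g(11) = 2.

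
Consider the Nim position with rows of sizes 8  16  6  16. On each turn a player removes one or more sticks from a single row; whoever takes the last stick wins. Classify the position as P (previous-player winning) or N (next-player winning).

N-position

Compute the nim-sum pairwise:
8 ⊕ 16 = 24
24 ⊕ 6 = 30
30 ⊕ 16 = 14
The nim-sum is 14 ≠ 0, so this is an N-position: the player to move can win.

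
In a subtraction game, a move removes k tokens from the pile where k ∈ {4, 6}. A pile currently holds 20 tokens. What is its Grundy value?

Compute g(0), g(1), … for moves {4, 6}:
k:     0  1  2  3  4  5  6  7  8  9 10 11 12 13 14 15 16 17 18 19 20
g(k):  0  0  0  0  1  1  1  1  2  2  0  0  0  0  1  1  1  1  2  2  0
So g(20) = 0.

0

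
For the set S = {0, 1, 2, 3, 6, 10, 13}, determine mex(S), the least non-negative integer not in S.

The values 0, 1, 2, 3 are all present; 4 is the first non-negative integer missing from the set.

4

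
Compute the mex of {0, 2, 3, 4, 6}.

0 is in the set but 1 is not, so the mex is 1.

1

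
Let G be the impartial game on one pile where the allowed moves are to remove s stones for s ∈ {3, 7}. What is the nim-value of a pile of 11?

0

Compute g(0), g(1), … for moves {3, 7}:
g(0) = mex{} = 0
g(1) = mex{} = 0
g(2) = mex{} = 0
g(3) = mex{0} = 1
g(4) = mex{0} = 1
g(5) = mex{0} = 1
g(6) = mex{1} = 0
g(7) = mex{0,1} = 2
g(8) = mex{0,1} = 2
g(9) = mex{0} = 1
g(10) = mex{1,2} = 0
g(11) = mex{1,2} = 0
So g(11) = 0.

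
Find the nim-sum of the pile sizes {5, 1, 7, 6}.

5

Compute the nim-sum pairwise:
5 ^ 1 = 4
4 ^ 7 = 3
3 ^ 6 = 5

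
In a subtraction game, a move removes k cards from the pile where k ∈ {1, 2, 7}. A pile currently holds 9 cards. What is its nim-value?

Grundy values for subtraction set {1, 2, 7}:
k:     0  1  2  3  4  5  6  7  8  9
g(k):  0  1  2  0  1  2  0  1  2  0
So g(9) = 0.

0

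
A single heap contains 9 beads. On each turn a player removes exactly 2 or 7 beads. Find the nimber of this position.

0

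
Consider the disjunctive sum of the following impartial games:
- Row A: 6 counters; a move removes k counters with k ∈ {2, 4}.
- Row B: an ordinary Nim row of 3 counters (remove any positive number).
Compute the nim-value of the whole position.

For row A, compute g(0), g(1), … with moves {2, 4}:
g(0) = mex{} = 0
g(1) = mex{} = 0
g(2) = mex{0} = 1
g(3) = mex{0} = 1
g(4) = mex{0,1} = 2
g(5) = mex{0,1} = 2
g(6) = mex{1,2} = 0
So g(6) = 0.
Row B is a plain Nim row of size 3, so its Grundy value is 3.
By the Sprague-Grundy theorem, the Grundy value of a sum of independent games is the XOR of the component values.
Combined value = 0 ⊕ 3 = 3.

3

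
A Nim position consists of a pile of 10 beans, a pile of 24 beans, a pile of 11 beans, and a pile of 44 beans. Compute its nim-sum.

53

Write each in binary and XOR column by column:
  001010  (10)
  011000  (24)
  001011  (11)
  101100  (44)
  ------
  110101  (53)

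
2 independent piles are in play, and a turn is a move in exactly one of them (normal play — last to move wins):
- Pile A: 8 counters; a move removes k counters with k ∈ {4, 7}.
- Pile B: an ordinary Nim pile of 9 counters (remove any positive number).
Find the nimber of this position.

11

Build the Grundy sequence for pile A with g(k) = mex{g(k−s) : s ∈ {4, 7}, s ≤ k}:
k:     0  1  2  3  4  5  6  7  8
g(k):  0  0  0  0  1  1  1  1  2
So g(8) = 2.
Pile B is a plain Nim pile of size 9, so its Grundy value is 9.
By the Sprague-Grundy theorem, the Grundy value of a sum of independent games is the XOR of the component values.
Combined value = 2 XOR 9 = 11.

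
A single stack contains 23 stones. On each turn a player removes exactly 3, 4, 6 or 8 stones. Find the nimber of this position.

0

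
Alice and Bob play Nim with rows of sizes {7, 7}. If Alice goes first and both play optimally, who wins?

In binary:
  111  (7)
  111  (7)
  ---
  000  (0)
The nim-sum is 0, so this is a P-position: the player to move is in a losing position under optimal play; Alice is about to move from it and so loses — Bob wins.

Bob wins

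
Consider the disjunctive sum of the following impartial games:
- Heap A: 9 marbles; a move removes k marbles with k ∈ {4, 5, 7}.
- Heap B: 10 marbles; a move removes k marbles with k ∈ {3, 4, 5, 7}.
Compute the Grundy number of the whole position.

2

For heap A, compute g(0), g(1), … with moves {4, 5, 7}:
k:     0  1  2  3  4  5  6  7  8  9
g(k):  0  0  0  0  1  1  1  1  2  2
So g(9) = 2.
Build the Grundy sequence for heap B with g(k) = mex{g(k−s) : s ∈ {3, 4, 5, 7}, s ≤ k}:
k:     0  1  2  3  4  5  6  7  8  9 10
g(k):  0  0  0  1  1  1  2  2  2  3  0
So g(10) = 0.
By the Sprague-Grundy theorem, the Grundy value of a sum of independent games is the XOR of the component values.
Combined value = 2 XOR 0 = 2.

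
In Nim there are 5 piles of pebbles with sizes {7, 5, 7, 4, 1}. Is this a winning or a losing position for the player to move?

Bitwise XOR of the heap sizes:
  111  (7)
  101  (5)
  111  (7)
  100  (4)
  001  (1)
  ---
  000  (0)
The nim-sum is 0, so this is a P-position: the player to move is in a losing position under optimal play.

Losing position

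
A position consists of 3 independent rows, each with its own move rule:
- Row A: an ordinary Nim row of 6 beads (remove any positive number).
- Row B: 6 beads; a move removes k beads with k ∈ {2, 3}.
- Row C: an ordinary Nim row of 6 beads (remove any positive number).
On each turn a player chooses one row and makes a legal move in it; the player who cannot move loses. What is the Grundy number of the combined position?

Row A is a plain Nim row of size 6, so its Grundy value is 6.
Grundy values for row B (subtraction set {2, 3}):
g(0) = mex{} = 0
g(1) = mex{} = 0
g(2) = mex{0} = 1
g(3) = mex{0} = 1
g(4) = mex{0,1} = 2
g(5) = mex{1} = 0
g(6) = mex{1,2} = 0
So g(6) = 0.
Row C is a plain Nim row of size 6, so its Grundy value is 6.
The value of a disjunctive sum is the nim-sum of the parts.
Combined value = 6 XOR 0 XOR 6 = 0.

0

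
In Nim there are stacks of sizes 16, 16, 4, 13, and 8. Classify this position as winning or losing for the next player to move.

Bitwise XOR of the heap sizes:
  10000  (16)
  10000  (16)
  00100  (4)
  01101  (13)
  01000  (8)
  -----
  00001  (1)
The nim-sum is 1 ≠ 0, so this is an N-position: the player to move can win.

Winning position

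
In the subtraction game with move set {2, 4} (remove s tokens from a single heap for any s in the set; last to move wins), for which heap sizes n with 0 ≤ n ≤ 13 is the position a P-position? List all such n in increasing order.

Compute g(0), g(1), … for moves {2, 4}:
g(0) = mex{} = 0
g(1) = mex{} = 0
g(2) = mex{0} = 1
g(3) = mex{0} = 1
g(4) = mex{0,1} = 2
g(5) = mex{0,1} = 2
g(6) = mex{1,2} = 0
g(7) = mex{1,2} = 0
g(8) = mex{0,2} = 1
g(9) = mex{0,2} = 1
g(10) = mex{0,1} = 2
g(11) = mex{0,1} = 2
g(12) = mex{1,2} = 0
g(13) = mex{1,2} = 0
The P-positions (g = 0) in 0..13 are 0, 1, 6, 7, 12, 13.

0, 1, 6, 7, 12, 13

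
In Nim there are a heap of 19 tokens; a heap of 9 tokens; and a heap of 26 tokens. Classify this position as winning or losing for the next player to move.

Nim-sum: 19 ^ 9 ^ 26 = 0.
The nim-sum is 0, so this is a P-position: the player to move is in a losing position under optimal play.

Losing position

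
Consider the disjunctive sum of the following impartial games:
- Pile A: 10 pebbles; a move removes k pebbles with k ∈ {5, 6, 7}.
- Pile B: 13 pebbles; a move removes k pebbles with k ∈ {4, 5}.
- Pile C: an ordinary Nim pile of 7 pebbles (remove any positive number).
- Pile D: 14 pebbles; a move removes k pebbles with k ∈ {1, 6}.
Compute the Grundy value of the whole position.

For pile A, compute g(0), g(1), … with moves {5, 6, 7}:
g(0) = mex{} = 0
g(1) = mex{} = 0
g(2) = mex{} = 0
g(3) = mex{} = 0
g(4) = mex{} = 0
g(5) = mex{0} = 1
g(6) = mex{0} = 1
g(7) = mex{0} = 1
g(8) = mex{0} = 1
g(9) = mex{0} = 1
g(10) = mex{0,1} = 2
So g(10) = 2.
Grundy values for pile B (subtraction set {4, 5}):
g(0) = mex{} = 0
g(1) = mex{} = 0
g(2) = mex{} = 0
g(3) = mex{} = 0
g(4) = mex{0} = 1
g(5) = mex{0} = 1
g(6) = mex{0} = 1
g(7) = mex{0} = 1
g(8) = mex{0,1} = 2
g(9) = mex{1} = 0
g(10) = mex{1} = 0
g(11) = mex{1} = 0
g(12) = mex{1,2} = 0
g(13) = mex{0,2} = 1
So g(13) = 1.
Pile C is a plain Nim pile of size 7, so its Grundy value is 7.
Build the Grundy sequence for pile D with g(k) = mex{g(k−s) : s ∈ {1, 6}, s ≤ k}:
k:     0  1  2  3  4  5  6  7  8  9 10 11 12 13 14
g(k):  0  1  0  1  0  1  2  0  1  0  1  0  1  2  0
So g(14) = 0.
By the Sprague-Grundy theorem, the Grundy value of a sum of independent games is the XOR of the component values.
Combined value = 2 ⊕ 1 ⊕ 7 ⊕ 0 = 4.

4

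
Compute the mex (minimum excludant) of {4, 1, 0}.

2

The values 0, 1 are all present; 2 is the first non-negative integer missing from the set.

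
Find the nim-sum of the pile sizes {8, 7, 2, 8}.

Bitwise XOR of the heap sizes:
  1000  (8)
  0111  (7)
  0010  (2)
  1000  (8)
  ----
  0101  (5)

5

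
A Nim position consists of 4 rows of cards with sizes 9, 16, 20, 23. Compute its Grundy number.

Write each in binary and XOR column by column:
  01001  (9)
  10000  (16)
  10100  (20)
  10111  (23)
  -----
  11010  (26)

26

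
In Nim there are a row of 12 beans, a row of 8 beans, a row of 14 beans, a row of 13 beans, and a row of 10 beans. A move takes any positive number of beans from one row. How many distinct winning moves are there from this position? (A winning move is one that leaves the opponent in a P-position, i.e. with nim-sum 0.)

5

Nim-sum: 12 ⊕ 8 ⊕ 14 ⊕ 13 ⊕ 10 = 13.
The overall nim-sum is X = 13. A row of size p has a winning move iff p XOR X < p (reduce it to p XOR X).
  12: 12 XOR 13 = 1 < 12 — winning move (to 1).
  8: 8 XOR 13 = 5 < 8 — winning move (to 5).
  14: 14 XOR 13 = 3 < 14 — winning move (to 3).
  13: 13 XOR 13 = 0 < 13 — winning move (to 0).
  10: 10 XOR 13 = 7 < 10 — winning move (to 7).
That gives 5 winning moves.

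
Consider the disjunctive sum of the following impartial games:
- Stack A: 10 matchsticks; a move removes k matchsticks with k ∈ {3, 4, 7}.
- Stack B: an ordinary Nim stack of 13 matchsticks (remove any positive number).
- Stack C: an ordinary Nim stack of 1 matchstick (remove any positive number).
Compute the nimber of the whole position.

For stack A, compute g(0), g(1), … with moves {3, 4, 7}:
k:     0  1  2  3  4  5  6  7  8  9 10
g(k):  0  0  0  1  1  1  2  2  2  3  0
So g(10) = 0.
Stack B is a plain Nim stack of size 13, so its Grundy value is 13.
Stack C is a plain Nim stack of size 1, so its Grundy value is 1.
By the Sprague-Grundy theorem, the Grundy value of a sum of independent games is the XOR of the component values.
Combined value = 0 XOR 13 XOR 1 = 12.

12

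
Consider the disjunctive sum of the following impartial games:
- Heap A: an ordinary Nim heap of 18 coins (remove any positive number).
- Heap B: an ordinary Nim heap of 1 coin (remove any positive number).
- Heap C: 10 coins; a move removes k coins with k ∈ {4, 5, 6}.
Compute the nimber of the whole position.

19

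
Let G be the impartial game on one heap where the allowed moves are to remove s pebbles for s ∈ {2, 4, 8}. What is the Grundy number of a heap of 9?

1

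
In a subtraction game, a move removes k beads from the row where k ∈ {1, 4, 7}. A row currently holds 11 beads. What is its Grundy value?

1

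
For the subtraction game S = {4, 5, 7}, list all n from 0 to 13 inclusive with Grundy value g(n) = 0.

0, 1, 2, 3, 11, 12, 13

Grundy values for subtraction set {4, 5, 7}:
g(0) = mex{} = 0
g(1) = mex{} = 0
g(2) = mex{} = 0
g(3) = mex{} = 0
g(4) = mex{0} = 1
g(5) = mex{0} = 1
g(6) = mex{0} = 1
g(7) = mex{0} = 1
g(8) = mex{0,1} = 2
g(9) = mex{0,1} = 2
g(10) = mex{0,1} = 2
g(11) = mex{1} = 0
g(12) = mex{1,2} = 0
g(13) = mex{1,2} = 0
The P-positions (g = 0) in 0..13 are 0, 1, 2, 3, 11, 12, 13.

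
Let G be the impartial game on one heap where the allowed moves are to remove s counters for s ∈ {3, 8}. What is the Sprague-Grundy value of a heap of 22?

0

Build the Grundy sequence with g(k) = mex{g(k−s) : s ∈ {3, 8}, s ≤ k}:
k:     0  1  2  3  4  5  6  7  8  9 10 11 12 13 14 15 16 17 18 19 20 21 22
g(k):  0  0  0  1  1  1  0  0  2  1  1  0  0  0  1  1  1  0  0  2  1  1  0
So g(22) = 0.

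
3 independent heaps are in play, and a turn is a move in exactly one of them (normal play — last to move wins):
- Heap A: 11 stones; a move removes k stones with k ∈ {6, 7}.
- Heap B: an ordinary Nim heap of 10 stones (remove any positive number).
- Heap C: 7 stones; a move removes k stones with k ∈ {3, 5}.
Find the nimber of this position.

Grundy values for heap A (subtraction set {6, 7}):
k:     0  1  2  3  4  5  6  7  8  9 10 11
g(k):  0  0  0  0  0  0  1  1  1  1  1  1
So g(11) = 1.
Heap B is a plain Nim heap of size 10, so its Grundy value is 10.
For heap C, compute g(0), g(1), … with moves {3, 5}:
g(0) = mex{} = 0
g(1) = mex{} = 0
g(2) = mex{} = 0
g(3) = mex{0} = 1
g(4) = mex{0} = 1
g(5) = mex{0} = 1
g(6) = mex{0,1} = 2
g(7) = mex{0,1} = 2
So g(7) = 2.
The value of a disjunctive sum is the nim-sum of the parts.
Combined value = 1 XOR 10 XOR 2 = 9.

9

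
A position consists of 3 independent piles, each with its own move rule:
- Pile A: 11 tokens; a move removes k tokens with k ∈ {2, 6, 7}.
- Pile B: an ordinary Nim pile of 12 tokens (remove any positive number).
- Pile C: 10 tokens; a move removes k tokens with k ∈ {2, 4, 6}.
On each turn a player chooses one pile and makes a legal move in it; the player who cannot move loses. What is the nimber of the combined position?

12

For pile A, compute g(0), g(1), … with moves {2, 6, 7}:
g(0) = mex{} = 0
g(1) = mex{} = 0
g(2) = mex{0} = 1
g(3) = mex{0} = 1
g(4) = mex{1} = 0
g(5) = mex{1} = 0
g(6) = mex{0} = 1
g(7) = mex{0} = 1
g(8) = mex{0,1} = 2
g(9) = mex{1} = 0
g(10) = mex{0,1,2} = 3
g(11) = mex{0} = 1
So g(11) = 1.
Pile B is a plain Nim pile of size 12, so its Grundy value is 12.
Build the Grundy sequence for pile C with g(k) = mex{g(k−s) : s ∈ {2, 4, 6}, s ≤ k}:
k:     0  1  2  3  4  5  6  7  8  9 10
g(k):  0  0  1  1  2  2  3  3  0  0  1
So g(10) = 1.
The value of a disjunctive sum is the nim-sum of the parts.
Combined value = 1 XOR 12 XOR 1 = 12.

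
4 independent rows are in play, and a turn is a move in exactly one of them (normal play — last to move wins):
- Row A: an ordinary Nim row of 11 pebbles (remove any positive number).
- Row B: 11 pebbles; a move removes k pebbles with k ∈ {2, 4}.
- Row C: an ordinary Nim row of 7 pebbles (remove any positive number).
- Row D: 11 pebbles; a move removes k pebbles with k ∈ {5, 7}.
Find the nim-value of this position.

Row A is a plain Nim row of size 11, so its Grundy value is 11.
Build the Grundy sequence for row B with g(k) = mex{g(k−s) : s ∈ {2, 4}, s ≤ k}:
k:     0  1  2  3  4  5  6  7  8  9 10 11
g(k):  0  0  1  1  2  2  0  0  1  1  2  2
So g(11) = 2.
Row C is a plain Nim row of size 7, so its Grundy value is 7.
Grundy values for row D (subtraction set {5, 7}):
k:     0  1  2  3  4  5  6  7  8  9 10 11
g(k):  0  0  0  0  0  1  1  1  1  1  2  2
So g(11) = 2.
The value of a disjunctive sum is the nim-sum of the parts.
Combined value = 11 ⊕ 2 ⊕ 7 ⊕ 2 = 12.

12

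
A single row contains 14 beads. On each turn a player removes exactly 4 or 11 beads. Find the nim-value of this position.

Grundy values for subtraction set {4, 11}:
k:     0  1  2  3  4  5  6  7  8  9 10 11 12 13 14
g(k):  0  0  0  0  1  1  1  1  0  0  0  2  1  1  1
So g(14) = 1.

1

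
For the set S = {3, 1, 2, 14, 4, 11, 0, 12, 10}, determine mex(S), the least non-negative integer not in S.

The values 0, 1, 2, 3, 4 are all present; 5 is the first non-negative integer missing from the set.

5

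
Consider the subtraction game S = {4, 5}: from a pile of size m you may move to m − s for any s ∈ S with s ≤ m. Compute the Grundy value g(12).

0

Build the Grundy sequence with g(k) = mex{g(k−s) : s ∈ {4, 5}, s ≤ k}:
g(0) = mex{} = 0
g(1) = mex{} = 0
g(2) = mex{} = 0
g(3) = mex{} = 0
g(4) = mex{0} = 1
g(5) = mex{0} = 1
g(6) = mex{0} = 1
g(7) = mex{0} = 1
g(8) = mex{0,1} = 2
g(9) = mex{1} = 0
g(10) = mex{1} = 0
g(11) = mex{1} = 0
g(12) = mex{1,2} = 0
So g(12) = 0.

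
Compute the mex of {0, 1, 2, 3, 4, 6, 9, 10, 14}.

5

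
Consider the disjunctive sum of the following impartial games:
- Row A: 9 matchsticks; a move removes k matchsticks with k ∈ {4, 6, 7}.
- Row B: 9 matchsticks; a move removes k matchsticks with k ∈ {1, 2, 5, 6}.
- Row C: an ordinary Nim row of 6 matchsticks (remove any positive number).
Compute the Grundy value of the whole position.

6

For row A, compute g(0), g(1), … with moves {4, 6, 7}:
g(0) = mex{} = 0
g(1) = mex{} = 0
g(2) = mex{} = 0
g(3) = mex{} = 0
g(4) = mex{0} = 1
g(5) = mex{0} = 1
g(6) = mex{0} = 1
g(7) = mex{0} = 1
g(8) = mex{0,1} = 2
g(9) = mex{0,1} = 2
So g(9) = 2.
Build the Grundy sequence for row B with g(k) = mex{g(k−s) : s ∈ {1, 2, 5, 6}, s ≤ k}:
g(0) = mex{} = 0
g(1) = mex{0} = 1
g(2) = mex{0,1} = 2
g(3) = mex{1,2} = 0
g(4) = mex{0,2} = 1
g(5) = mex{0,1} = 2
g(6) = mex{0,1,2} = 3
g(7) = mex{1,2,3} = 0
g(8) = mex{0,2,3} = 1
g(9) = mex{0,1} = 2
So g(9) = 2.
Row C is a plain Nim row of size 6, so its Grundy value is 6.
The value of a disjunctive sum is the nim-sum of the parts.
Combined value = 2 ⊕ 2 ⊕ 6 = 6.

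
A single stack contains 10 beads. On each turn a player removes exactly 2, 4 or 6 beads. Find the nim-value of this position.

Compute g(0), g(1), … for moves {2, 4, 6}:
g(0) = mex{} = 0
g(1) = mex{} = 0
g(2) = mex{0} = 1
g(3) = mex{0} = 1
g(4) = mex{0,1} = 2
g(5) = mex{0,1} = 2
g(6) = mex{0,1,2} = 3
g(7) = mex{0,1,2} = 3
g(8) = mex{1,2,3} = 0
g(9) = mex{1,2,3} = 0
g(10) = mex{0,2,3} = 1
So g(10) = 1.

1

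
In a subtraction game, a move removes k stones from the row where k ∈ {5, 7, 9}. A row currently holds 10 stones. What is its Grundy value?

2

Grundy values for subtraction set {5, 7, 9}:
k:     0  1  2  3  4  5  6  7  8  9 10
g(k):  0  0  0  0  0  1  1  1  1  1  2
So g(10) = 2.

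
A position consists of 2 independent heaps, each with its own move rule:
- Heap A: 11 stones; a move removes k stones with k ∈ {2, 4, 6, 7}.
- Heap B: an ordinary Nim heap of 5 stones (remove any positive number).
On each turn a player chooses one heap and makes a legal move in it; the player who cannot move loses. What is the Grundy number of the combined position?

4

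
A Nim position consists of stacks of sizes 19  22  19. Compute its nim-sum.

22

In binary:
  10011  (19)
  10110  (22)
  10011  (19)
  -----
  10110  (22)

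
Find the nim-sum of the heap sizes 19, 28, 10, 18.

Compute the nim-sum pairwise:
19 XOR 28 = 15
15 XOR 10 = 5
5 XOR 18 = 23

23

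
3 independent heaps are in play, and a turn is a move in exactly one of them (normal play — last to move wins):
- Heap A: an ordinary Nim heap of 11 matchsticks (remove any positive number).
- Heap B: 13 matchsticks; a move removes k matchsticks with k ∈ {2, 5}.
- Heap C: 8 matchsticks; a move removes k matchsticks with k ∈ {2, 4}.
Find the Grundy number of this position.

11

Heap A is a plain Nim heap of size 11, so its Grundy value is 11.
For heap B, compute g(0), g(1), … with moves {2, 5}:
g(0) = mex{} = 0
g(1) = mex{} = 0
g(2) = mex{0} = 1
g(3) = mex{0} = 1
g(4) = mex{1} = 0
g(5) = mex{0,1} = 2
g(6) = mex{0} = 1
g(7) = mex{1,2} = 0
g(8) = mex{1} = 0
g(9) = mex{0} = 1
g(10) = mex{0,2} = 1
g(11) = mex{1} = 0
g(12) = mex{0,1} = 2
g(13) = mex{0} = 1
So g(13) = 1.
Build the Grundy sequence for heap C with g(k) = mex{g(k−s) : s ∈ {2, 4}, s ≤ k}:
g(0) = mex{} = 0
g(1) = mex{} = 0
g(2) = mex{0} = 1
g(3) = mex{0} = 1
g(4) = mex{0,1} = 2
g(5) = mex{0,1} = 2
g(6) = mex{1,2} = 0
g(7) = mex{1,2} = 0
g(8) = mex{0,2} = 1
So g(8) = 1.
By the Sprague-Grundy theorem, the Grundy value of a sum of independent games is the XOR of the component values.
Combined value = 11 XOR 1 XOR 1 = 11.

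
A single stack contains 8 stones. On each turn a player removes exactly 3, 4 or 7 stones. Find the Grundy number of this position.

Compute g(0), g(1), … for moves {3, 4, 7}:
g(0) = mex{} = 0
g(1) = mex{} = 0
g(2) = mex{} = 0
g(3) = mex{0} = 1
g(4) = mex{0} = 1
g(5) = mex{0} = 1
g(6) = mex{0,1} = 2
g(7) = mex{0,1} = 2
g(8) = mex{0,1} = 2
So g(8) = 2.

2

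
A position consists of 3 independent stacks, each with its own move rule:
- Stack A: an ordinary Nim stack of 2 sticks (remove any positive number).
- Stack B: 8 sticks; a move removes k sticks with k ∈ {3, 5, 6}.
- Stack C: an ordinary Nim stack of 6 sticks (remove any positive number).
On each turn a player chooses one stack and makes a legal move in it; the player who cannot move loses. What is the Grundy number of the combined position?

Stack A is a plain Nim stack of size 2, so its Grundy value is 2.
Grundy values for stack B (subtraction set {3, 5, 6}):
g(0) = mex{} = 0
g(1) = mex{} = 0
g(2) = mex{} = 0
g(3) = mex{0} = 1
g(4) = mex{0} = 1
g(5) = mex{0} = 1
g(6) = mex{0,1} = 2
g(7) = mex{0,1} = 2
g(8) = mex{0,1} = 2
So g(8) = 2.
Stack C is a plain Nim stack of size 6, so its Grundy value is 6.
By the Sprague-Grundy theorem, the Grundy value of a sum of independent games is the XOR of the component values.
Combined value = 2 XOR 2 XOR 6 = 6.

6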